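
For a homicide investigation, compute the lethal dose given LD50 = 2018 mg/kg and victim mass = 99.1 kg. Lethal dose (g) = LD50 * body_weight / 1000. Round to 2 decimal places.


Lethal dose calculation:
Lethal dose = LD50 * body_weight / 1000
= 2018 * 99.1 / 1000
= 199983.8 / 1000
= 199.98 g

199.98


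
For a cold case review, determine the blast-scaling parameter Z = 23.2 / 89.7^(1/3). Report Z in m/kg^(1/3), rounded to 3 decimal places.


Scaled distance calculation:
W^(1/3) = 89.7^(1/3) = 4.47642
Z = R / W^(1/3) = 23.2 / 4.47642
Z = 5.183 m/kg^(1/3)

5.183


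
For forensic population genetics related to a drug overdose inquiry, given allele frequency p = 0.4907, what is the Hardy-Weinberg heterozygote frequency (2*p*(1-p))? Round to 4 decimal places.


Hardy-Weinberg heterozygote frequency:
q = 1 - p = 1 - 0.4907 = 0.5093
2pq = 2 * 0.4907 * 0.5093 = 0.4998

0.4998


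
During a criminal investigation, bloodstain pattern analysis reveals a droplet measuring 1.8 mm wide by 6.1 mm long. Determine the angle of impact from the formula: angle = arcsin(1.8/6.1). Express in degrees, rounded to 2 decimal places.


Blood spatter impact angle calculation:
width / length = 1.8 / 6.1 = 0.295082
angle = arcsin(0.295082)
angle = 17.16 degrees

17.16


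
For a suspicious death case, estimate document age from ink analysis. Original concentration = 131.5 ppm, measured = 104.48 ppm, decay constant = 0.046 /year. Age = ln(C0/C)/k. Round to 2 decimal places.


Document age estimation:
C0/C = 131.5 / 104.48 = 1.258614
ln(C0/C) = 0.230011
t = 0.230011 / 0.046 = 5.00 years

5.00


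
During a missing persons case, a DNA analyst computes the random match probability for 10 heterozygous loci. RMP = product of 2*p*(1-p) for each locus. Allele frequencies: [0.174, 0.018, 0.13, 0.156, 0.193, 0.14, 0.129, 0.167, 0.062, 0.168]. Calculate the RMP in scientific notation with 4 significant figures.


Computing RMP for 10 loci:
Locus 1: 2 * 0.174 * 0.826 = 0.287448
Locus 2: 2 * 0.018 * 0.982 = 0.035352
Locus 3: 2 * 0.13 * 0.87 = 0.2262
Locus 4: 2 * 0.156 * 0.844 = 0.263328
Locus 5: 2 * 0.193 * 0.807 = 0.311502
Locus 6: 2 * 0.14 * 0.86 = 0.2408
Locus 7: 2 * 0.129 * 0.871 = 0.224718
Locus 8: 2 * 0.167 * 0.833 = 0.278222
Locus 9: 2 * 0.062 * 0.938 = 0.116312
Locus 10: 2 * 0.168 * 0.832 = 0.279552
RMP = 9.230e-08

9.230e-08


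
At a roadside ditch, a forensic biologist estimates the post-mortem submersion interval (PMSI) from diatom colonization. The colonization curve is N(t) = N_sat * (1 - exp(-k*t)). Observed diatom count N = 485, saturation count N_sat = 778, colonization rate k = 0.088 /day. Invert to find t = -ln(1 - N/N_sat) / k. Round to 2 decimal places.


PMSI from diatom colonization curve:
N / N_sat = 485 / 778 = 0.623393
1 - N/N_sat = 0.376607
ln(1 - N/N_sat) = -0.976553
t = -ln(1 - N/N_sat) / k = -(-0.976553) / 0.088 = 11.10 days

11.10


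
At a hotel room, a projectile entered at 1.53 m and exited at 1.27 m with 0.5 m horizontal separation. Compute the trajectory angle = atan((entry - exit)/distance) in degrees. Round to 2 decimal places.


Bullet trajectory angle:
Height difference = 1.53 - 1.27 = 0.26 m
angle = atan(0.26 / 0.5)
angle = atan(0.52)
angle = 27.47 degrees

27.47


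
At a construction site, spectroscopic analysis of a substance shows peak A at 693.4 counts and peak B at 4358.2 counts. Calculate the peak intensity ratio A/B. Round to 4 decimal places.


Spectral peak ratio:
Peak A = 693.4 counts
Peak B = 4358.2 counts
Ratio = 693.4 / 4358.2 = 0.1591

0.1591


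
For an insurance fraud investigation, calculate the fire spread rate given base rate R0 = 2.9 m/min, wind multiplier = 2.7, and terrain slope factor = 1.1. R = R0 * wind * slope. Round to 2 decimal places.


Fire spread rate calculation:
R = R0 * wind_factor * slope_factor
= 2.9 * 2.7 * 1.1
= 7.83 * 1.1
= 8.61 m/min

8.61


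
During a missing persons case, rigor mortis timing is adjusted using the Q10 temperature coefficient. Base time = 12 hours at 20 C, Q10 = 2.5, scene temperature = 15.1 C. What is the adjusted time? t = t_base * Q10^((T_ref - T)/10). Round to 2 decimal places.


Rigor mortis time adjustment:
Exponent = (T_ref - T_actual) / 10 = (20 - 15.1) / 10 = 0.49
Q10 factor = 2.5^0.49 = 1.56672
t_adjusted = 12 * 1.56672 = 18.80 hours

18.80


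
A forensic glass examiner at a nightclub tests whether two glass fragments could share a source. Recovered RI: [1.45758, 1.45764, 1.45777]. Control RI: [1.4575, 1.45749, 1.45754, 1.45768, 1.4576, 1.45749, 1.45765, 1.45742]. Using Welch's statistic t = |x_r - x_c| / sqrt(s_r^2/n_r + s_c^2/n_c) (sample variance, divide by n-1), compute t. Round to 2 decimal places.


Welch's t-criterion for glass RI comparison:
Recovered mean = sum / n_r = 4.37299 / 3 = 1.4576633
Control mean = sum / n_c = 11.66037 / 8 = 1.4575463
Recovered sample variance s_r^2 = 9.43333e-09
Control sample variance s_c^2 = 7.99821e-09
Welch SE (unpooled) = sqrt(s_r^2/n_r + s_c^2/n_c) = sqrt(3.14444e-09 + 9.99777e-10) = sqrt(4.14422e-09) = 6.43756e-05
|mean_r - mean_c| = 0.000117083
t = 0.000117083 / 6.43756e-05 = 1.82

1.82


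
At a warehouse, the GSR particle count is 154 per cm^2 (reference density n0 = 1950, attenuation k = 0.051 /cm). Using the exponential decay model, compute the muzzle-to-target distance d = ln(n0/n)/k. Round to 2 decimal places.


GSR distance calculation:
n0/n = 1950 / 154 = 12.662338
ln(n0/n) = 2.538632
d = 2.538632 / 0.051 = 49.78 cm

49.78


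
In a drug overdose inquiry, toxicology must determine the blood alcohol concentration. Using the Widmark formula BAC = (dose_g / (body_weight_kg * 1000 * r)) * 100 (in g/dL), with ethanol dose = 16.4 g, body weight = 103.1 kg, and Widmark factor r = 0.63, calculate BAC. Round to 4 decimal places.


Applying the Widmark formula:
BAC = (dose_g / (body_wt * 1000 * r)) * 100
Denominator = 103.1 * 1000 * 0.63 = 64953
BAC = (16.4 / 64953) * 100
BAC = 0.0252 g/dL

0.0252


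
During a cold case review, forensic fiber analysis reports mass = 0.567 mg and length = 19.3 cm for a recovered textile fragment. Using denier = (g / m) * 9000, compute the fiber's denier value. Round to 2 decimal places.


Denier calculation:
Mass in grams = 0.567 mg / 1000 = 0.000567 g
Length in meters = 19.3 cm / 100 = 0.193 m
Linear density = mass / length = 0.000567 / 0.193 = 0.00293782 g/m
Denier = (g/m) * 9000 = 0.00293782 * 9000 = 26.44

26.44


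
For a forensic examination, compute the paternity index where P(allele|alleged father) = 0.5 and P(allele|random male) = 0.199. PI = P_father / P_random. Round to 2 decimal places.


Paternity Index calculation:
PI = P(allele|father) / P(allele|random)
PI = 0.5 / 0.199
PI = 2.51

2.51


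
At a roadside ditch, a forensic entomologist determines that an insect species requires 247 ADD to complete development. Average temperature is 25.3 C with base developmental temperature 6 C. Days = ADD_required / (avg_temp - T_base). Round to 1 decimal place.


Insect development time:
Effective temperature = avg_temp - T_base = 25.3 - 6 = 19.3 C
Days = ADD / effective_temp = 247 / 19.3 = 12.8 days

12.8


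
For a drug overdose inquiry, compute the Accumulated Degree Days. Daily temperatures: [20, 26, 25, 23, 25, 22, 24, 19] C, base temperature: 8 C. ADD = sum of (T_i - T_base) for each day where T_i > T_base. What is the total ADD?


Computing ADD day by day:
Day 1: max(0, 20 - 8) = 12
Day 2: max(0, 26 - 8) = 18
Day 3: max(0, 25 - 8) = 17
Day 4: max(0, 23 - 8) = 15
Day 5: max(0, 25 - 8) = 17
Day 6: max(0, 22 - 8) = 14
Day 7: max(0, 24 - 8) = 16
Day 8: max(0, 19 - 8) = 11
Total ADD = 120

120


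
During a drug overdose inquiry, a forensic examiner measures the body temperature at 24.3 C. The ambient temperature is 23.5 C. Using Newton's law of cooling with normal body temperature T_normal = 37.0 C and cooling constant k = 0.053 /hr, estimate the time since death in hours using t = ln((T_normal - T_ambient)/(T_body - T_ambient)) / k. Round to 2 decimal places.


Using Newton's law of cooling:
t = ln((T_normal - T_ambient) / (T_body - T_ambient)) / k
T_normal - T_ambient = 13.5
T_body - T_ambient = 0.8
Ratio = 16.875
ln(ratio) = 2.825833
t = 2.825833 / 0.053 = 53.32 hours

53.32


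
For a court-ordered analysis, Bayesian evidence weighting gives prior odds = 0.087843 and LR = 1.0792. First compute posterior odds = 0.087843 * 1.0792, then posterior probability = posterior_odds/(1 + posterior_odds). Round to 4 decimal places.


Bayesian evidence evaluation:
Posterior odds = prior_odds * LR = 0.087843 * 1.0792 = 0.09480017
Posterior probability = posterior_odds / (1 + posterior_odds)
= 0.09480017 / (1 + 0.09480017)
= 0.09480017 / 1.09480017
= 0.0866

0.0866


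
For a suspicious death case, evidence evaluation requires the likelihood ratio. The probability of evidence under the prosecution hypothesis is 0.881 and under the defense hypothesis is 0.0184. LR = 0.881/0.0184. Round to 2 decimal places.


Likelihood ratio calculation:
LR = P(E|Hp) / P(E|Hd)
LR = 0.881 / 0.0184
LR = 47.88

47.88


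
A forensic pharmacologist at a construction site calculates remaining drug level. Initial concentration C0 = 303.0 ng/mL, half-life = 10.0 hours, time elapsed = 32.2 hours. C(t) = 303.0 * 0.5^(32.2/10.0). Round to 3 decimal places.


Drug concentration decay:
Number of half-lives = t / t_half = 32.2 / 10.0 = 3.22
Decay factor = 0.5^3.22 = 0.10732068
C(t) = 303.0 * 0.10732068 = 32.518 ng/mL

32.518


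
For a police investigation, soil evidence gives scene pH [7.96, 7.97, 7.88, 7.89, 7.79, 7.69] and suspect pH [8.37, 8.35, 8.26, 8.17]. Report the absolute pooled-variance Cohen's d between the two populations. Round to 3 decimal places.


Pooled-variance Cohen's d for soil pH comparison:
Scene mean = 47.18 / 6 = 7.863333
Suspect mean = 33.15 / 4 = 8.2875
Scene sample variance s_s^2 = 0.011427
Suspect sample variance s_c^2 = 0.008425
Pooled variance = ((n_s-1)*s_s^2 + (n_c-1)*s_c^2) / (n_s + n_c - 2) = 0.010301
Pooled SD = sqrt(0.010301) = 0.101494
Mean difference = -0.424167
|d| = |-0.424167| / 0.101494 = 4.179

4.179


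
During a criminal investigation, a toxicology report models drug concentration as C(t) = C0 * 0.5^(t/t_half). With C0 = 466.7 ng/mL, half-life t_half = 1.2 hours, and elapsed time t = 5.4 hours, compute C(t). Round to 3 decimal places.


Drug concentration decay:
Number of half-lives = t / t_half = 5.4 / 1.2 = 4.5
Decay factor = 0.5^4.5 = 0.04419417
C(t) = 466.7 * 0.04419417 = 20.625 ng/mL

20.625


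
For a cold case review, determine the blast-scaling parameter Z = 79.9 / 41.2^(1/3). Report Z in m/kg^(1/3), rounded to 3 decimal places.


Scaled distance calculation:
W^(1/3) = 41.2^(1/3) = 3.453815
Z = R / W^(1/3) = 79.9 / 3.453815
Z = 23.134 m/kg^(1/3)

23.134


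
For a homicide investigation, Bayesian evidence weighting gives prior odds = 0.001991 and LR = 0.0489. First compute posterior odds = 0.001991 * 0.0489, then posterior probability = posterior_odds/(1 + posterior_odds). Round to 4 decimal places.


Bayesian evidence evaluation:
Posterior odds = prior_odds * LR = 0.001991 * 0.0489 = 0.0000973599
Posterior probability = posterior_odds / (1 + posterior_odds)
= 0.0000973599 / (1 + 0.0000973599)
= 0.0000973599 / 1.0000973599
= 0.0001

0.0001


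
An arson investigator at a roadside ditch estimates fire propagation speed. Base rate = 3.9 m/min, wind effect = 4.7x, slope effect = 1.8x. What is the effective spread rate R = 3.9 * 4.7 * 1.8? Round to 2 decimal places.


Fire spread rate calculation:
R = R0 * wind_factor * slope_factor
= 3.9 * 4.7 * 1.8
= 18.33 * 1.8
= 32.99 m/min

32.99


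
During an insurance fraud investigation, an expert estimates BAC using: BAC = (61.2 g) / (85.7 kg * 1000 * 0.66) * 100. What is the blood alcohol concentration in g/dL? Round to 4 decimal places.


Applying the Widmark formula:
BAC = (dose_g / (body_wt * 1000 * r)) * 100
Denominator = 85.7 * 1000 * 0.66 = 56562
BAC = (61.2 / 56562) * 100
BAC = 0.1082 g/dL

0.1082


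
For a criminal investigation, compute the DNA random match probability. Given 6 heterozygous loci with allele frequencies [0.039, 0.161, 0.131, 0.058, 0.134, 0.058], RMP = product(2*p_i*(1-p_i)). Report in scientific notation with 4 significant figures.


Computing RMP for 6 loci:
Locus 1: 2 * 0.039 * 0.961 = 0.074958
Locus 2: 2 * 0.161 * 0.839 = 0.270158
Locus 3: 2 * 0.131 * 0.869 = 0.227678
Locus 4: 2 * 0.058 * 0.942 = 0.109272
Locus 5: 2 * 0.134 * 0.866 = 0.232088
Locus 6: 2 * 0.058 * 0.942 = 0.109272
RMP = 1.278e-05

1.278e-05


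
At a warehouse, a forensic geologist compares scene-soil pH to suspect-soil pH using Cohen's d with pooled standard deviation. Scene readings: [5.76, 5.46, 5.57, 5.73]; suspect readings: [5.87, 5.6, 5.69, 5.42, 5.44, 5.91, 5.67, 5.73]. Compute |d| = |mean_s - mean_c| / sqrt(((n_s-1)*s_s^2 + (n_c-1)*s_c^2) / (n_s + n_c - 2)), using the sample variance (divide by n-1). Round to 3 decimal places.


Pooled-variance Cohen's d for soil pH comparison:
Scene mean = 22.52 / 4 = 5.63
Suspect mean = 45.33 / 8 = 5.66625
Scene sample variance s_s^2 = 0.0198
Suspect sample variance s_c^2 = 0.031684
Pooled variance = ((n_s-1)*s_s^2 + (n_c-1)*s_c^2) / (n_s + n_c - 2) = 0.028119
Pooled SD = sqrt(0.028119) = 0.167687
Mean difference = -0.03625
|d| = |-0.03625| / 0.167687 = 0.216

0.216


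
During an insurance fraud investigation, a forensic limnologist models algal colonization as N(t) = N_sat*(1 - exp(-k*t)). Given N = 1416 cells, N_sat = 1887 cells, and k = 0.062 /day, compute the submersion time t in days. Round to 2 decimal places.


PMSI from diatom colonization curve:
N / N_sat = 1416 / 1887 = 0.750397
1 - N/N_sat = 0.249603
ln(1 - N/N_sat) = -1.387884
t = -ln(1 - N/N_sat) / k = -(-1.387884) / 0.062 = 22.39 days

22.39


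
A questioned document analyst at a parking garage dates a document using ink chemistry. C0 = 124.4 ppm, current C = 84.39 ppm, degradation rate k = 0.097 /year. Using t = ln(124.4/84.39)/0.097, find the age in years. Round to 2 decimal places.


Document age estimation:
C0/C = 124.4 / 84.39 = 1.474108
ln(C0/C) = 0.388053
t = 0.388053 / 0.097 = 4.00 years

4.00


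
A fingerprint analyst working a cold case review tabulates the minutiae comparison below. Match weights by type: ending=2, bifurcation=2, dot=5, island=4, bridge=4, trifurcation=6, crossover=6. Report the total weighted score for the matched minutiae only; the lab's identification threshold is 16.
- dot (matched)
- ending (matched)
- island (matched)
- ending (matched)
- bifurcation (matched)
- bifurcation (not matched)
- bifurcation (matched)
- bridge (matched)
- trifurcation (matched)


Weighted minutiae match score:
  dot: matched, +5 (running total 5)
  ending: matched, +2 (running total 7)
  island: matched, +4 (running total 11)
  ending: matched, +2 (running total 13)
  bifurcation: matched, +2 (running total 15)
  bifurcation: not matched, +0
  bifurcation: matched, +2 (running total 17)
  bridge: matched, +4 (running total 21)
  trifurcation: matched, +6 (running total 27)
Total score = 27
Threshold = 16; verdict = identification

27


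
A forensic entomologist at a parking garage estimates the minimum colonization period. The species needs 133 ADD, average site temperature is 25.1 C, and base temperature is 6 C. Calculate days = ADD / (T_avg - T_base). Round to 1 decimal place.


Insect development time:
Effective temperature = avg_temp - T_base = 25.1 - 6 = 19.1 C
Days = ADD / effective_temp = 133 / 19.1 = 7.0 days

7.0


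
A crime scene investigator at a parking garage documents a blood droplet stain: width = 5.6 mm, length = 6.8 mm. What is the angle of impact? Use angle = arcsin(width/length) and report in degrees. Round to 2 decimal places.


Blood spatter impact angle calculation:
width / length = 5.6 / 6.8 = 0.823529
angle = arcsin(0.823529)
angle = 55.44 degrees

55.44


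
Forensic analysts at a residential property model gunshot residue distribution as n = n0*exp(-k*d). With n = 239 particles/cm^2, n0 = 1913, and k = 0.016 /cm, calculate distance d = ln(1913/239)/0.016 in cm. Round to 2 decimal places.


GSR distance calculation:
n0/n = 1913 / 239 = 8.004184
ln(n0/n) = 2.079964
d = 2.079964 / 0.016 = 130.00 cm

130.00


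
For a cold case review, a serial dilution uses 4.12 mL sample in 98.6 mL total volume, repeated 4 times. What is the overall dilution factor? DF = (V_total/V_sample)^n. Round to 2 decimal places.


Dilution factor calculation:
Single dilution = V_total / V_sample = 98.6 / 4.12 ≈ 23.932039
Number of dilutions = 4
Total DF = (98.6 / 4.12)^4 (full precision, rounded at the end) = 328033.95

328033.95


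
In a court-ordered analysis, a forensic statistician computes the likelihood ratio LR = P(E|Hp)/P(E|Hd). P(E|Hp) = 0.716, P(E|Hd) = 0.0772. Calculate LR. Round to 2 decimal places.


Likelihood ratio calculation:
LR = P(E|Hp) / P(E|Hd)
LR = 0.716 / 0.0772
LR = 9.27

9.27


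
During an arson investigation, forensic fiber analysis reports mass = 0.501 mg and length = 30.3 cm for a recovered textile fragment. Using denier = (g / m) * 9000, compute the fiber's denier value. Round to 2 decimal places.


Denier calculation:
Mass in grams = 0.501 mg / 1000 = 0.000501 g
Length in meters = 30.3 cm / 100 = 0.303 m
Linear density = mass / length = 0.000501 / 0.303 = 0.00165347 g/m
Denier = (g/m) * 9000 = 0.00165347 * 9000 = 14.88

14.88


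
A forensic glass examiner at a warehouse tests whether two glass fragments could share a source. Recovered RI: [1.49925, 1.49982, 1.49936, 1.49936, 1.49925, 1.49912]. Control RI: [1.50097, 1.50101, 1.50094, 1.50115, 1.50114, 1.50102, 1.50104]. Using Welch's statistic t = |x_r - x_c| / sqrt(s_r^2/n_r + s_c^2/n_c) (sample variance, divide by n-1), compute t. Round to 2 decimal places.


Welch's t-criterion for glass RI comparison:
Recovered mean = sum / n_r = 8.99616 / 6 = 1.49936
Control mean = sum / n_c = 10.50727 / 7 = 1.5010386
Recovered sample variance s_r^2 = 5.868e-08
Control sample variance s_c^2 = 6.38095e-09
Welch SE (unpooled) = sqrt(s_r^2/n_r + s_c^2/n_c) = sqrt(9.78e-09 + 9.11565e-10) = sqrt(1.06916e-08) = 0.0001034
|mean_r - mean_c| = 0.00167857
t = 0.00167857 / 0.0001034 = 16.23

16.23


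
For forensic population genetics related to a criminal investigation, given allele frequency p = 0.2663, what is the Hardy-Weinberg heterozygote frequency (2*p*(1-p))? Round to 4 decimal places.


Hardy-Weinberg heterozygote frequency:
q = 1 - p = 1 - 0.2663 = 0.7337
2pq = 2 * 0.2663 * 0.7337 = 0.3908

0.3908


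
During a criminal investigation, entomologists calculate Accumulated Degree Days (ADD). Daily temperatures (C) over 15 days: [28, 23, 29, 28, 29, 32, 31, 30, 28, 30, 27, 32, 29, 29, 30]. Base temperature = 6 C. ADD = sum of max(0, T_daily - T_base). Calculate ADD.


Computing ADD day by day:
Day 1: max(0, 28 - 6) = 22
Day 2: max(0, 23 - 6) = 17
Day 3: max(0, 29 - 6) = 23
Day 4: max(0, 28 - 6) = 22
Day 5: max(0, 29 - 6) = 23
Day 6: max(0, 32 - 6) = 26
Day 7: max(0, 31 - 6) = 25
Day 8: max(0, 30 - 6) = 24
Day 9: max(0, 28 - 6) = 22
Day 10: max(0, 30 - 6) = 24
Day 11: max(0, 27 - 6) = 21
Day 12: max(0, 32 - 6) = 26
Day 13: max(0, 29 - 6) = 23
Day 14: max(0, 29 - 6) = 23
Day 15: max(0, 30 - 6) = 24
Total ADD = 345

345


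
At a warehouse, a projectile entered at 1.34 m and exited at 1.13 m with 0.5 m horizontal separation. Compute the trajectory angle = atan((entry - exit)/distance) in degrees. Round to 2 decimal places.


Bullet trajectory angle:
Height difference = 1.34 - 1.13 = 0.21 m
angle = atan(0.21 / 0.5)
angle = atan(0.42)
angle = 22.78 degrees

22.78


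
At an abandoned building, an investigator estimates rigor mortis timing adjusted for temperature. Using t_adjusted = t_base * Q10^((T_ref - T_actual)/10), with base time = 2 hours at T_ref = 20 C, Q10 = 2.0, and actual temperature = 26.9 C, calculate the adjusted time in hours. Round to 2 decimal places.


Rigor mortis time adjustment:
Exponent = (T_ref - T_actual) / 10 = (20 - 26.9) / 10 = -0.69
Q10 factor = 2.0^-0.69 = 0.61985
t_adjusted = 2 * 0.61985 = 1.24 hours

1.24


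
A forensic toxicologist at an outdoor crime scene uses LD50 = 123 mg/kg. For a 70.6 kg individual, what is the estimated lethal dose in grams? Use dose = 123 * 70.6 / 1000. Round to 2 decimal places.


Lethal dose calculation:
Lethal dose = LD50 * body_weight / 1000
= 123 * 70.6 / 1000
= 8683.8 / 1000
= 8.68 g

8.68


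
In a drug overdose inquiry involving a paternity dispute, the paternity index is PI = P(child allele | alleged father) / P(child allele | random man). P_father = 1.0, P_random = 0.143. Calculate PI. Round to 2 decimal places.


Paternity Index calculation:
PI = P(allele|father) / P(allele|random)
PI = 1.0 / 0.143
PI = 6.99

6.99


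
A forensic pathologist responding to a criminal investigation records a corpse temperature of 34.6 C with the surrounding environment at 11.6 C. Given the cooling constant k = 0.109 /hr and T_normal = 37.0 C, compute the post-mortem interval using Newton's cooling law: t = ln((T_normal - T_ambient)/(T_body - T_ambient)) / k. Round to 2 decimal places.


Using Newton's law of cooling:
t = ln((T_normal - T_ambient) / (T_body - T_ambient)) / k
T_normal - T_ambient = 25.4
T_body - T_ambient = 23.0
Ratio = 1.104348
ln(ratio) = 0.099255
t = 0.099255 / 0.109 = 0.91 hours

0.91


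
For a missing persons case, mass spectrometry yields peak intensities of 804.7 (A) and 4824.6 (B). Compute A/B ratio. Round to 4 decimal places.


Spectral peak ratio:
Peak A = 804.7 counts
Peak B = 4824.6 counts
Ratio = 804.7 / 4824.6 = 0.1668

0.1668


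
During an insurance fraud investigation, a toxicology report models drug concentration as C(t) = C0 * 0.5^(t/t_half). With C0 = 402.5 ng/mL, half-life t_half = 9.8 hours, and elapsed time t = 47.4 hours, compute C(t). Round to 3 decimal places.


Drug concentration decay:
Number of half-lives = t / t_half = 47.4 / 9.8 = 4.836735
Decay factor = 0.5^4.836735 = 0.03499433
C(t) = 402.5 * 0.03499433 = 14.085 ng/mL

14.085


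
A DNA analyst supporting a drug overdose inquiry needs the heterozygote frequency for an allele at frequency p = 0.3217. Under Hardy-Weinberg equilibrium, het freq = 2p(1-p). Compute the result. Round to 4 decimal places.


Hardy-Weinberg heterozygote frequency:
q = 1 - p = 1 - 0.3217 = 0.6783
2pq = 2 * 0.3217 * 0.6783 = 0.4364

0.4364


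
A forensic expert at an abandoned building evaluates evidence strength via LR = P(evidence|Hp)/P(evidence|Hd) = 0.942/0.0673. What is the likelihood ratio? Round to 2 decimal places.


Likelihood ratio calculation:
LR = P(E|Hp) / P(E|Hd)
LR = 0.942 / 0.0673
LR = 14.00

14.00


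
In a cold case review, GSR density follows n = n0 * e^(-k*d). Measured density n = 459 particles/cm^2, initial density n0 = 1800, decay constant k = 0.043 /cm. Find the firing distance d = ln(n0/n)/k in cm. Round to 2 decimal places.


GSR distance calculation:
n0/n = 1800 / 459 = 3.921569
ln(n0/n) = 1.366492
d = 1.366492 / 0.043 = 31.78 cm

31.78


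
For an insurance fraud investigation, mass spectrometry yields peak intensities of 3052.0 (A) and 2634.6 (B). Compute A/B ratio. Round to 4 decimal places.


Spectral peak ratio:
Peak A = 3052.0 counts
Peak B = 2634.6 counts
Ratio = 3052.0 / 2634.6 = 1.1584

1.1584


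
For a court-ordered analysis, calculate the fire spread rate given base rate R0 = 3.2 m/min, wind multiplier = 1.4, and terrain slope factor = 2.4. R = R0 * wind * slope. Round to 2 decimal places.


Fire spread rate calculation:
R = R0 * wind_factor * slope_factor
= 3.2 * 1.4 * 2.4
= 4.48 * 2.4
= 10.75 m/min

10.75


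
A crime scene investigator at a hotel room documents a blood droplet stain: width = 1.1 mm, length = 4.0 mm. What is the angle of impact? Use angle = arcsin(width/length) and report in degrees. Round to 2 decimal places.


Blood spatter impact angle calculation:
width / length = 1.1 / 4.0 = 0.275
angle = arcsin(0.275)
angle = 15.96 degrees

15.96


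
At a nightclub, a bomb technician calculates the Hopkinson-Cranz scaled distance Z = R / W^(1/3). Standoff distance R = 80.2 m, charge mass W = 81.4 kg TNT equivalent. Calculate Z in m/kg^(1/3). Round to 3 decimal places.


Scaled distance calculation:
W^(1/3) = 81.4^(1/3) = 4.333859
Z = R / W^(1/3) = 80.2 / 4.333859
Z = 18.505 m/kg^(1/3)

18.505


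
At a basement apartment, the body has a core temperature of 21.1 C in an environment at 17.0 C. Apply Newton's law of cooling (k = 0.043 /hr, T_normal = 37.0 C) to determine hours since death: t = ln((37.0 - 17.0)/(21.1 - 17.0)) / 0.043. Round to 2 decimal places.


Using Newton's law of cooling:
t = ln((T_normal - T_ambient) / (T_body - T_ambient)) / k
T_normal - T_ambient = 20.0
T_body - T_ambient = 4.1
Ratio = 4.878049
ln(ratio) = 1.584745
t = 1.584745 / 0.043 = 36.85 hours

36.85


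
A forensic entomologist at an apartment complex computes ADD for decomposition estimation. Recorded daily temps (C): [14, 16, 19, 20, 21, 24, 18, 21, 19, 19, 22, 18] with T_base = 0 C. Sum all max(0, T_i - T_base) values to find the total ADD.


Computing ADD day by day:
Day 1: max(0, 14 - 0) = 14
Day 2: max(0, 16 - 0) = 16
Day 3: max(0, 19 - 0) = 19
Day 4: max(0, 20 - 0) = 20
Day 5: max(0, 21 - 0) = 21
Day 6: max(0, 24 - 0) = 24
Day 7: max(0, 18 - 0) = 18
Day 8: max(0, 21 - 0) = 21
Day 9: max(0, 19 - 0) = 19
Day 10: max(0, 19 - 0) = 19
Day 11: max(0, 22 - 0) = 22
Day 12: max(0, 18 - 0) = 18
Total ADD = 231

231


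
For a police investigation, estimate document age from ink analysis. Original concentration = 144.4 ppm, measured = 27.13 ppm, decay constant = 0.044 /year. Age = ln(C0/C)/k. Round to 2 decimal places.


Document age estimation:
C0/C = 144.4 / 27.13 = 5.322521
ln(C0/C) = 1.671947
t = 1.671947 / 0.044 = 38.00 years

38.00


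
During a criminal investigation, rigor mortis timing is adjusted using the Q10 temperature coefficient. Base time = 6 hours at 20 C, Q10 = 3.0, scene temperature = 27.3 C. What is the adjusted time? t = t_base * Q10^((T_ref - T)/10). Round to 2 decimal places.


Rigor mortis time adjustment:
Exponent = (T_ref - T_actual) / 10 = (20 - 27.3) / 10 = -0.73
Q10 factor = 3.0^-0.73 = 0.44844
t_adjusted = 6 * 0.44844 = 2.69 hours

2.69


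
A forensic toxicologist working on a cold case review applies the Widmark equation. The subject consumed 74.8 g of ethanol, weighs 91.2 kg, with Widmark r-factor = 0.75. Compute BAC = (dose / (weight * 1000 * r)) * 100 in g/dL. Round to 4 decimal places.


Applying the Widmark formula:
BAC = (dose_g / (body_wt * 1000 * r)) * 100
Denominator = 91.2 * 1000 * 0.75 = 68400
BAC = (74.8 / 68400) * 100
BAC = 0.1094 g/dL

0.1094


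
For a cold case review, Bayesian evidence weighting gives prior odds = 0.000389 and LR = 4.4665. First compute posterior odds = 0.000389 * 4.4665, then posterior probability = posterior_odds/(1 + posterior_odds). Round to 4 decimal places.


Bayesian evidence evaluation:
Posterior odds = prior_odds * LR = 0.000389 * 4.4665 = 0.001737468
Posterior probability = posterior_odds / (1 + posterior_odds)
= 0.001737468 / (1 + 0.001737468)
= 0.001737468 / 1.001737468
= 0.0017

0.0017


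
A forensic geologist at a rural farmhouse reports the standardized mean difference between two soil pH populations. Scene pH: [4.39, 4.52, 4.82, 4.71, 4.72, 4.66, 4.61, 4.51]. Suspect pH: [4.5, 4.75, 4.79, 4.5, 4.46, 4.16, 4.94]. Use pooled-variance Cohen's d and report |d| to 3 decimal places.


Pooled-variance Cohen's d for soil pH comparison:
Scene mean = 36.94 / 8 = 4.6175
Suspect mean = 32.1 / 7 = 4.585714
Scene sample variance s_s^2 = 0.01925
Suspect sample variance s_c^2 = 0.067662
Pooled variance = ((n_s-1)*s_s^2 + (n_c-1)*s_c^2) / (n_s + n_c - 2) = 0.041594
Pooled SD = sqrt(0.041594) = 0.203946
Mean difference = 0.031786
|d| = |0.031786| / 0.203946 = 0.156

0.156


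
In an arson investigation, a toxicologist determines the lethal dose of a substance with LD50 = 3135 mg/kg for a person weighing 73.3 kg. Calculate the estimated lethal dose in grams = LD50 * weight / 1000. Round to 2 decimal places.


Lethal dose calculation:
Lethal dose = LD50 * body_weight / 1000
= 3135 * 73.3 / 1000
= 229795.5 / 1000
= 229.80 g

229.80


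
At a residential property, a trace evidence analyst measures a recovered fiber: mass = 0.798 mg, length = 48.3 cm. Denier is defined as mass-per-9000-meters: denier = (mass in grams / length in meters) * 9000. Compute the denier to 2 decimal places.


Denier calculation:
Mass in grams = 0.798 mg / 1000 = 0.000798 g
Length in meters = 48.3 cm / 100 = 0.483 m
Linear density = mass / length = 0.000798 / 0.483 = 0.00165217 g/m
Denier = (g/m) * 9000 = 0.00165217 * 9000 = 14.87

14.87


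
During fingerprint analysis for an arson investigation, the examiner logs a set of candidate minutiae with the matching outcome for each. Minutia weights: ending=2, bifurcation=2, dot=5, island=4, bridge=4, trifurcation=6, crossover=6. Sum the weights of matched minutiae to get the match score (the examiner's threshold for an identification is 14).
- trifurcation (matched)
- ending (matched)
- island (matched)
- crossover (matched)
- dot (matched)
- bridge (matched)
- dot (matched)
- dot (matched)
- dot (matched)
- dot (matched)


Weighted minutiae match score:
  trifurcation: matched, +6 (running total 6)
  ending: matched, +2 (running total 8)
  island: matched, +4 (running total 12)
  crossover: matched, +6 (running total 18)
  dot: matched, +5 (running total 23)
  bridge: matched, +4 (running total 27)
  dot: matched, +5 (running total 32)
  dot: matched, +5 (running total 37)
  dot: matched, +5 (running total 42)
  dot: matched, +5 (running total 47)
Total score = 47
Threshold = 14; verdict = identification

47


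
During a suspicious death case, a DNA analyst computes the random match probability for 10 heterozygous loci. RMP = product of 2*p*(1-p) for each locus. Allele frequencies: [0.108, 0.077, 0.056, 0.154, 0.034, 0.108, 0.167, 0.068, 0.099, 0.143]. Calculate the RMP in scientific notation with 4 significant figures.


Computing RMP for 10 loci:
Locus 1: 2 * 0.108 * 0.892 = 0.192672
Locus 2: 2 * 0.077 * 0.923 = 0.142142
Locus 3: 2 * 0.056 * 0.944 = 0.105728
Locus 4: 2 * 0.154 * 0.846 = 0.260568
Locus 5: 2 * 0.034 * 0.966 = 0.065688
Locus 6: 2 * 0.108 * 0.892 = 0.192672
Locus 7: 2 * 0.167 * 0.833 = 0.278222
Locus 8: 2 * 0.068 * 0.932 = 0.126752
Locus 9: 2 * 0.099 * 0.901 = 0.178398
Locus 10: 2 * 0.143 * 0.857 = 0.245102
RMP = 1.472e-08

1.472e-08


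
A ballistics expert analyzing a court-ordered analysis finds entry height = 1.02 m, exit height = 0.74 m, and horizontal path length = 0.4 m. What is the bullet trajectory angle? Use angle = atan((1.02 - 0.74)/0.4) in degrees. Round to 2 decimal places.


Bullet trajectory angle:
Height difference = 1.02 - 0.74 = 0.28 m
angle = atan(0.28 / 0.4)
angle = atan(0.7)
angle = 34.99 degrees

34.99


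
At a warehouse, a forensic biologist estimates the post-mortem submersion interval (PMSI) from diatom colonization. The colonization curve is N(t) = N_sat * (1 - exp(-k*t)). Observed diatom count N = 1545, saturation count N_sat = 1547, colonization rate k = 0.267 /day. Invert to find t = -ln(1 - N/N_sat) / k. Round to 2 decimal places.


PMSI from diatom colonization curve:
N / N_sat = 1545 / 1547 = 0.998707
1 - N/N_sat = 0.001293
ln(1 - N/N_sat) = -6.65079
t = -ln(1 - N/N_sat) / k = -(-6.65079) / 0.267 = 24.91 days

24.91


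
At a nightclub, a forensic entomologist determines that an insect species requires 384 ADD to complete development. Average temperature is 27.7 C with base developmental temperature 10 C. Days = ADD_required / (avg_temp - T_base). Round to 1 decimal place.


Insect development time:
Effective temperature = avg_temp - T_base = 27.7 - 10 = 17.7 C
Days = ADD / effective_temp = 384 / 17.7 = 21.7 days

21.7


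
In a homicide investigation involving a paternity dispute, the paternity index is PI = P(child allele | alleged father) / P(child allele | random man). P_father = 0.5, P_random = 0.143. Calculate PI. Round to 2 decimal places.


Paternity Index calculation:
PI = P(allele|father) / P(allele|random)
PI = 0.5 / 0.143
PI = 3.50

3.50


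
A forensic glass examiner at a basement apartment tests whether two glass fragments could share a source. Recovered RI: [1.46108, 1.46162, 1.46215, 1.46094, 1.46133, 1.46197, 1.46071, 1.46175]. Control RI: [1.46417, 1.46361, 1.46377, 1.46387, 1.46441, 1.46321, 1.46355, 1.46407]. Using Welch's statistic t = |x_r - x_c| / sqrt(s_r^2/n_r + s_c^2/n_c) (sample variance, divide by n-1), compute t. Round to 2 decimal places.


Welch's t-criterion for glass RI comparison:
Recovered mean = sum / n_r = 11.69155 / 8 = 1.4614437
Control mean = sum / n_c = 11.71066 / 8 = 1.4638325
Recovered sample variance s_r^2 = 2.6257e-07
Control sample variance s_c^2 = 1.46564e-07
Welch SE (unpooled) = sqrt(s_r^2/n_r + s_c^2/n_c) = sqrt(3.28212e-08 + 1.83205e-08) = sqrt(5.11417e-08) = 0.000226145
|mean_r - mean_c| = 0.00238875
t = 0.00238875 / 0.000226145 = 10.56

10.56


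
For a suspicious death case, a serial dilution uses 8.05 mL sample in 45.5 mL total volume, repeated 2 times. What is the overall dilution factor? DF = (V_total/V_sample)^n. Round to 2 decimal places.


Dilution factor calculation:
Single dilution = V_total / V_sample = 45.5 / 8.05 ≈ 5.652174
Number of dilutions = 2
Total DF = (45.5 / 8.05)^2 (full precision, rounded at the end) = 31.95

31.95


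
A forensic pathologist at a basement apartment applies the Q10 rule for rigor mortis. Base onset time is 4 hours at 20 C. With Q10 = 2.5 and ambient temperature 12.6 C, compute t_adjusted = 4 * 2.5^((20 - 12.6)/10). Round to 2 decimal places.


Rigor mortis time adjustment:
Exponent = (T_ref - T_actual) / 10 = (20 - 12.6) / 10 = 0.74
Q10 factor = 2.5^0.74 = 1.97004
t_adjusted = 4 * 1.97004 = 7.88 hours

7.88


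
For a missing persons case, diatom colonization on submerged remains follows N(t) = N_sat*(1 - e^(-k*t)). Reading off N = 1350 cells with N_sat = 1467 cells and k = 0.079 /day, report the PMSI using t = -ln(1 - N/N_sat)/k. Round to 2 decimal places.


PMSI from diatom colonization curve:
N / N_sat = 1350 / 1467 = 0.920245
1 - N/N_sat = 0.079755
ln(1 - N/N_sat) = -2.528796
t = -ln(1 - N/N_sat) / k = -(-2.528796) / 0.079 = 32.01 days

32.01


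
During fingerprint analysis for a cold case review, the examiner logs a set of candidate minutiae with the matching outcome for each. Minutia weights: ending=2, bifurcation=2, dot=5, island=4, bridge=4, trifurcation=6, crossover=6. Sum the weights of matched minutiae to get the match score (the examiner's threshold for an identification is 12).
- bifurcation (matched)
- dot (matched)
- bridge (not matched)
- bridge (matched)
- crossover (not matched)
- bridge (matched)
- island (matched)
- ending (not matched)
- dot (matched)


Weighted minutiae match score:
  bifurcation: matched, +2 (running total 2)
  dot: matched, +5 (running total 7)
  bridge: not matched, +0
  bridge: matched, +4 (running total 11)
  crossover: not matched, +0
  bridge: matched, +4 (running total 15)
  island: matched, +4 (running total 19)
  ending: not matched, +0
  dot: matched, +5 (running total 24)
Total score = 24
Threshold = 12; verdict = identification

24


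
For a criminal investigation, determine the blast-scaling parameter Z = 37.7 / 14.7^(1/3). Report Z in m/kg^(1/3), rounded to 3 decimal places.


Scaled distance calculation:
W^(1/3) = 14.7^(1/3) = 2.44966
Z = R / W^(1/3) = 37.7 / 2.44966
Z = 15.390 m/kg^(1/3)

15.390


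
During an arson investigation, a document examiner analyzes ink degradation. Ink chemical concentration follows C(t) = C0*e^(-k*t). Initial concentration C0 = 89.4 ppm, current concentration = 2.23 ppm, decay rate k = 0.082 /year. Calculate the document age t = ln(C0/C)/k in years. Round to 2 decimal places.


Document age estimation:
C0/C = 89.4 / 2.23 = 40.089686
ln(C0/C) = 3.691119
t = 3.691119 / 0.082 = 45.01 years

45.01


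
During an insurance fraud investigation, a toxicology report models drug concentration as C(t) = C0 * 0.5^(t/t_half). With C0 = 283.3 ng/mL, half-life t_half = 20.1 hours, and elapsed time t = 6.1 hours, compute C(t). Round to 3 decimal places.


Drug concentration decay:
Number of half-lives = t / t_half = 6.1 / 20.1 = 0.303483
Decay factor = 0.5^0.303483 = 0.8102938
C(t) = 283.3 * 0.8102938 = 229.556 ng/mL

229.556


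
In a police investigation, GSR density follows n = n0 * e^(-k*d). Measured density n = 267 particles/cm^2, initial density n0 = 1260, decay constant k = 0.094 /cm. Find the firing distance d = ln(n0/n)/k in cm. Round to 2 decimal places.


GSR distance calculation:
n0/n = 1260 / 267 = 4.719101
ln(n0/n) = 1.551618
d = 1.551618 / 0.094 = 16.51 cm

16.51


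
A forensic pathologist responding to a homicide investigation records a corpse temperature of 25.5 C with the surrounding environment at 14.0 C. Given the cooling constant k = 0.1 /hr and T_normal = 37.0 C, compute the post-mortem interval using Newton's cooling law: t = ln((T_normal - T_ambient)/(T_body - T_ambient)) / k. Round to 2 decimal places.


Using Newton's law of cooling:
t = ln((T_normal - T_ambient) / (T_body - T_ambient)) / k
T_normal - T_ambient = 23.0
T_body - T_ambient = 11.5
Ratio = 2
ln(ratio) = 0.693147
t = 0.693147 / 0.1 = 6.93 hours

6.93


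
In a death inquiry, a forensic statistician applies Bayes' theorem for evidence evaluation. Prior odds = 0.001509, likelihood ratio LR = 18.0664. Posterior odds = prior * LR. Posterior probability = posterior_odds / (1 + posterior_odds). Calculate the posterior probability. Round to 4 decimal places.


Bayesian evidence evaluation:
Posterior odds = prior_odds * LR = 0.001509 * 18.0664 = 0.0272622
Posterior probability = posterior_odds / (1 + posterior_odds)
= 0.0272622 / (1 + 0.0272622)
= 0.0272622 / 1.0272622
= 0.0265

0.0265


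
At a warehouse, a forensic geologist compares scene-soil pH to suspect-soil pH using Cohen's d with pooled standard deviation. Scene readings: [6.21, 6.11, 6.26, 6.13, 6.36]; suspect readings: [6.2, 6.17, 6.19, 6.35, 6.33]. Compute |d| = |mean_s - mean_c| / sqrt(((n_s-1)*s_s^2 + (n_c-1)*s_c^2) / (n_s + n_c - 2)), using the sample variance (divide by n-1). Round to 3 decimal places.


Pooled-variance Cohen's d for soil pH comparison:
Scene mean = 31.07 / 5 = 6.214
Suspect mean = 31.24 / 5 = 6.248
Scene sample variance s_s^2 = 0.01033
Suspect sample variance s_c^2 = 0.00722
Pooled variance = ((n_s-1)*s_s^2 + (n_c-1)*s_c^2) / (n_s + n_c - 2) = 0.008775
Pooled SD = sqrt(0.008775) = 0.093675
Mean difference = -0.034
|d| = |-0.034| / 0.093675 = 0.363

0.363


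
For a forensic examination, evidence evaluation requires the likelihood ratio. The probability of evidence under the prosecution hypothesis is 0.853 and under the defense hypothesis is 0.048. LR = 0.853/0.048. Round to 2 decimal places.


Likelihood ratio calculation:
LR = P(E|Hp) / P(E|Hd)
LR = 0.853 / 0.048
LR = 17.77

17.77


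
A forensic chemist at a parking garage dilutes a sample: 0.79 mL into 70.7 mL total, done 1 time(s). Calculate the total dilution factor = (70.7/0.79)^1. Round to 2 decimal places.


Dilution factor calculation:
Single dilution = V_total / V_sample = 70.7 / 0.79 ≈ 89.493671
Number of dilutions = 1
Total DF = (70.7 / 0.79)^1 (full precision, rounded at the end) = 89.49

89.49


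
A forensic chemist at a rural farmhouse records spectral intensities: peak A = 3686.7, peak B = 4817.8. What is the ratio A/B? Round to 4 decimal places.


Spectral peak ratio:
Peak A = 3686.7 counts
Peak B = 4817.8 counts
Ratio = 3686.7 / 4817.8 = 0.7652

0.7652


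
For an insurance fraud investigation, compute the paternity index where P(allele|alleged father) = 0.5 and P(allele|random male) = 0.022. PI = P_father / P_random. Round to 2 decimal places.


Paternity Index calculation:
PI = P(allele|father) / P(allele|random)
PI = 0.5 / 0.022
PI = 22.73

22.73


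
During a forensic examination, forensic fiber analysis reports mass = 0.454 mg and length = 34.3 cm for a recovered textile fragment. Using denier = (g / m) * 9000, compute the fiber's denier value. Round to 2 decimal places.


Denier calculation:
Mass in grams = 0.454 mg / 1000 = 0.000454 g
Length in meters = 34.3 cm / 100 = 0.343 m
Linear density = mass / length = 0.000454 / 0.343 = 0.00132362 g/m
Denier = (g/m) * 9000 = 0.00132362 * 9000 = 11.91

11.91
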